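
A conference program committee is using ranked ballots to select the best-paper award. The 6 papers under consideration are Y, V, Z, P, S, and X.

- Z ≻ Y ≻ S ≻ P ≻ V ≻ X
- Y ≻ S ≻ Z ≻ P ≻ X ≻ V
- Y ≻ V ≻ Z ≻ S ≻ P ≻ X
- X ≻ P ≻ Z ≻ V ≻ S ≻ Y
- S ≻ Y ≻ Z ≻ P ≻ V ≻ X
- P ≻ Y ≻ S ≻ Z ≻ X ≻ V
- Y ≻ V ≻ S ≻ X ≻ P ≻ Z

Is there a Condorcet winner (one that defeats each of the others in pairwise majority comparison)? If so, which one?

Head-to-head results (7 voters total):
Y vs V: Y wins 6–1.
Y vs Z: Y wins 5–2.
Y vs P: Y wins 5–2.
Y vs S: Y wins 5–2.
Y vs X: Y wins 6–1.
V vs Z: Z wins 5–2.
V vs P: P wins 5–2.
V vs S: S wins 4–3.
V vs X: V wins 4–3.
Z vs P: Z wins 4–3.
Z vs S: S wins 4–3.
Z vs X: Z wins 5–2.
P vs S: S wins 5–2.
P vs X: P wins 5–2.
S vs X: S wins 6–1.
Y beats each rival — V (6–1), Z (5–2), P (5–2), S (5–2), X (6–1) — so Y is the Condorcet winner.

Y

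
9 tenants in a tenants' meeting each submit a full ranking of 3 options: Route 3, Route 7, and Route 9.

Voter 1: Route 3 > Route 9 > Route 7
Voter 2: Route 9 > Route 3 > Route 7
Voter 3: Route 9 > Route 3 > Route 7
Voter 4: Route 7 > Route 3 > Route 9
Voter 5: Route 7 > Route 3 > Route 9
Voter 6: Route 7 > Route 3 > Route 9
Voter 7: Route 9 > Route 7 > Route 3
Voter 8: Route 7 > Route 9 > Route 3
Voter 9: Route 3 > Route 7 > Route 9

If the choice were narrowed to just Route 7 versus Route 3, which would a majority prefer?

Ballots ranking Route 7 above Route 3: 5.
Ballots ranking Route 3 above Route 7: 4.
Route 7 wins the head-to-head, 5–4.

Route 7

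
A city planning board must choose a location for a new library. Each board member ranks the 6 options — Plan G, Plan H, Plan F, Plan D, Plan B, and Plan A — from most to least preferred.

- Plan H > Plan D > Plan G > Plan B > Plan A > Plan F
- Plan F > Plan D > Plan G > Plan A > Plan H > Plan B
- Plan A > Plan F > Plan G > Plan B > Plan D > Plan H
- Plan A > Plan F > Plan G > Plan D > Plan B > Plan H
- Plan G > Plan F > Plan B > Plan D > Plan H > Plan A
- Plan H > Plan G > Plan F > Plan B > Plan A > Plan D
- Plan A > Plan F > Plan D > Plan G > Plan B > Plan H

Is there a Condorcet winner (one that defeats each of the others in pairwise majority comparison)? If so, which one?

No Condorcet winner

Head-to-head results (7 voters total):
Plan G vs Plan H: Plan G wins 5–2.
Plan G vs Plan F: Plan F wins 4–3.
Plan G vs Plan D: Plan G wins 4–3.
Plan G vs Plan B: Plan G wins 7–0.
Plan G vs Plan A: Plan G wins 4–3.
Plan H vs Plan F: Plan F wins 5–2.
Plan H vs Plan D: Plan D wins 5–2.
Plan H vs Plan B: Plan B wins 4–3.
Plan H vs Plan A: Plan A wins 4–3.
Plan F vs Plan D: Plan F wins 6–1.
Plan F vs Plan B: Plan F wins 6–1.
Plan F vs Plan A: Plan A wins 4–3.
Plan D vs Plan B: Plan D wins 4–3.
Plan D vs Plan A: Plan A wins 4–3.
Plan B vs Plan A: Plan A wins 4–3.
No candidate beats all others: Plan G beats Plan A beats Plan F beats Plan G, a majority cycle.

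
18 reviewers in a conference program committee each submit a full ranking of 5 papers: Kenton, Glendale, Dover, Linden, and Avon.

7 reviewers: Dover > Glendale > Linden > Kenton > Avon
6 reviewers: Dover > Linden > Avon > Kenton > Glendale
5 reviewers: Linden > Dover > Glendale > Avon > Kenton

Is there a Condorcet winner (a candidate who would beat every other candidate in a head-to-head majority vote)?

Yes

Head-to-head results (18 voters total):
Kenton vs Glendale: Glendale wins 12–6.
Kenton vs Dover: Dover wins 18–0.
Kenton vs Linden: Linden wins 18–0.
Kenton vs Avon: Avon wins 11–7.
Glendale vs Dover: Dover wins 18–0.
Glendale vs Linden: Linden wins 11–7.
Glendale vs Avon: Glendale wins 12–6.
Dover vs Linden: Dover wins 13–5.
Dover vs Avon: Dover wins 18–0.
Linden vs Avon: Linden wins 18–0.
Dover beats each rival — Kenton (18–0), Glendale (18–0), Linden (13–5), Avon (18–0) — so Dover is the Condorcet winner.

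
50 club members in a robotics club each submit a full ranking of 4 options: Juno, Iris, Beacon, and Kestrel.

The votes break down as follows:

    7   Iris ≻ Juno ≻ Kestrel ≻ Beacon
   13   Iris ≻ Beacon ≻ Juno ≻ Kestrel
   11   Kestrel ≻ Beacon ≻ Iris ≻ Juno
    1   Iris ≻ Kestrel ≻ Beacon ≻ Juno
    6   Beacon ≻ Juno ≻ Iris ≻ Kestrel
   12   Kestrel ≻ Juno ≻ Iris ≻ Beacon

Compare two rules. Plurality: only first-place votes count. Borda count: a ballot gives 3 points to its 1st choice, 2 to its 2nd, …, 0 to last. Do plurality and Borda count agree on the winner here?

Plurality first-place counts: Juno 0, Iris 21, Beacon 6, Kestrel 23 → Kestrel.
Borda totals: Juno 63, Iris 92, Beacon 67, Kestrel 78 → Iris.
The two rules disagree: plurality picks Kestrel, Borda picks Iris.

No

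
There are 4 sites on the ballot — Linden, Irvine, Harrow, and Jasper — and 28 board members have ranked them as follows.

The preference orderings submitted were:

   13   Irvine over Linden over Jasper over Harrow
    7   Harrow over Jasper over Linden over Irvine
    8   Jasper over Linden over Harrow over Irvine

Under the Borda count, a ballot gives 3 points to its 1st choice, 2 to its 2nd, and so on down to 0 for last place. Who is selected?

Jasper

Borda scores:
  Linden: 13·2 + 7·1 + 8·2 = 49
  Irvine: 13·3 + 7·0 + 8·0 = 39
  Harrow: 13·0 + 7·3 + 8·1 = 29
  Jasper: 13·1 + 7·2 + 8·3 = 51
Jasper has the highest total.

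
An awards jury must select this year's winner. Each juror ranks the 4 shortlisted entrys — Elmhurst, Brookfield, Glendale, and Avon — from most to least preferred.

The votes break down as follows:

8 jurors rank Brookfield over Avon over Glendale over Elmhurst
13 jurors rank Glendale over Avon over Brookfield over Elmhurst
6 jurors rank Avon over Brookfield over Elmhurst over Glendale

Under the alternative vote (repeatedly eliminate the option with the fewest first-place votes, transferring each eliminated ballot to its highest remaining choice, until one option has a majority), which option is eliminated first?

Elmhurst

Round 1: Glendale 13, Brookfield 8, Avon 6, Elmhurst 0. Elmhurst has the fewest and is eliminated.
Round 2: Glendale 13, Brookfield 8, Avon 6. Avon has the fewest and is eliminated.
Round 3: Brookfield 14, Glendale 13. Brookfield has a majority.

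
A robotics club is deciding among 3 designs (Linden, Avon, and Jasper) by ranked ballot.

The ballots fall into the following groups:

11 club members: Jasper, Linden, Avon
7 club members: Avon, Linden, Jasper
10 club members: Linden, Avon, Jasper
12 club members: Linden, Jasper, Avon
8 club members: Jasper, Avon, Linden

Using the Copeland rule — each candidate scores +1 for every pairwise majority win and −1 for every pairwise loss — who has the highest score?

Linden

Pairwise results:
  Linden vs Avon: Linden wins 33–15.
  Linden vs Jasper: Linden wins 29–19.
  Avon vs Jasper: Jasper wins 31–17.
Copeland scores (wins − losses):
  Linden: 2 − 0 = 2
  Avon: 0 − 2 = -2
  Jasper: 1 − 1 = 0
Linden has the best Copeland score.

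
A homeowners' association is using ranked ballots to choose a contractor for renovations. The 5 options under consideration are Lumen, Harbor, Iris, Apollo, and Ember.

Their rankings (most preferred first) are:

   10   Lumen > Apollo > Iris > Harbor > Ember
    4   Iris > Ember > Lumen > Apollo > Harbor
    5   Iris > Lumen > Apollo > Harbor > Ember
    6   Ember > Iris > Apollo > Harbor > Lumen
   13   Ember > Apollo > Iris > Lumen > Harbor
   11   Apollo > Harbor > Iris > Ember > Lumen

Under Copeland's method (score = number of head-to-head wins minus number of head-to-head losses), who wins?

Pairwise results:
  Lumen vs Harbor: Lumen wins 32–17.
  Lumen vs Iris: Iris wins 39–10.
  Lumen vs Apollo: Apollo wins 30–19.
  Lumen vs Ember: Ember wins 34–15.
  Harbor vs Iris: Iris wins 38–11.
  Harbor vs Apollo: Apollo wins 49–0.
  Harbor vs Ember: Harbor wins 26–23.
  Iris vs Apollo: Apollo wins 34–15.
  Iris vs Ember: Iris wins 30–19.
  Apollo vs Ember: Apollo wins 26–23.
Copeland scores (wins − losses):
  Lumen: 1 − 3 = -2
  Harbor: 1 − 3 = -2
  Iris: 3 − 1 = 2
  Apollo: 4 − 0 = 4
  Ember: 1 − 3 = -2
Apollo has the best Copeland score.

Apollo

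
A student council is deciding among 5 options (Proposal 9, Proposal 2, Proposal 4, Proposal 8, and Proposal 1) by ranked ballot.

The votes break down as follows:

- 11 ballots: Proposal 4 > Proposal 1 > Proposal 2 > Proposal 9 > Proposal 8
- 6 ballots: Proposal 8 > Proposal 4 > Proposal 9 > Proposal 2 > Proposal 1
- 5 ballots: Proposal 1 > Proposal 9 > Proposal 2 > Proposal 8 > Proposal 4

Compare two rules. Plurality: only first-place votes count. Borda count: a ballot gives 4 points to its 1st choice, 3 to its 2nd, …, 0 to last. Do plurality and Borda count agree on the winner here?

Plurality first-place counts: Proposal 9 0, Proposal 2 0, Proposal 4 11, Proposal 8 6, Proposal 1 5 → Proposal 4.
Borda totals: Proposal 9 38, Proposal 2 38, Proposal 4 62, Proposal 8 29, Proposal 1 53 → Proposal 4.
The two rules agree on Proposal 4.

Yes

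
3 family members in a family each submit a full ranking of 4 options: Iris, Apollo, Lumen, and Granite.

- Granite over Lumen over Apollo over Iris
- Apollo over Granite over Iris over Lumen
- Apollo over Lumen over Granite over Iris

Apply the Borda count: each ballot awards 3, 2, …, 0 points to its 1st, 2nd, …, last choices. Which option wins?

Borda scores:
  Iris: 0 + 1 + 0 = 1
  Apollo: 1 + 3 + 3 = 7
  Lumen: 2 + 0 + 2 = 4
  Granite: 3 + 2 + 1 = 6
Apollo has the highest total.

Apollo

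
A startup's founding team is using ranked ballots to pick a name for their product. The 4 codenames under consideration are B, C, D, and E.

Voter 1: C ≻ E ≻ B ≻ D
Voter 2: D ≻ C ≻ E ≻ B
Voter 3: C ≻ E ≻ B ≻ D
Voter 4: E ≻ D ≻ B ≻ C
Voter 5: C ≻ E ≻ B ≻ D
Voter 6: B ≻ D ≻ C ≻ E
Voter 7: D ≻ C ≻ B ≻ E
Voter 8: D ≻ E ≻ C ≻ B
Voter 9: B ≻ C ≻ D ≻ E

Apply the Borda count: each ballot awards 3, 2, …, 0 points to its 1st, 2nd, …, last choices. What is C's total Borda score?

Borda scores:
  B: 1 + 0 + 1 + 1 + 1 + 3 + 1 + 0 + 3 = 11
  C: 3 + 2 + 3 + 0 + 3 + 1 + 2 + 1 + 2 = 17
  D: 0 + 3 + 0 + 2 + 0 + 2 + 3 + 3 + 1 = 14
  E: 2 + 1 + 2 + 3 + 2 + 0 + 0 + 2 + 0 = 12

17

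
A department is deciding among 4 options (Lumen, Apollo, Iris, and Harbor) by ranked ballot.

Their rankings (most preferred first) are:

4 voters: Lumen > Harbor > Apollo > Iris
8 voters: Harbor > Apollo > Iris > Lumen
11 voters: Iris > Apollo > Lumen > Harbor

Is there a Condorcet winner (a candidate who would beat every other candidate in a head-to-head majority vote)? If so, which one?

Head-to-head results (23 voters total):
Lumen vs Apollo: Apollo wins 19–4.
Lumen vs Iris: Iris wins 19–4.
Lumen vs Harbor: Lumen wins 15–8.
Apollo vs Iris: Apollo wins 12–11.
Apollo vs Harbor: Harbor wins 12–11.
Iris vs Harbor: Harbor wins 12–11.
No candidate beats all others: Lumen beats Harbor beats Apollo beats Lumen, a majority cycle.

There is no Condorcet winner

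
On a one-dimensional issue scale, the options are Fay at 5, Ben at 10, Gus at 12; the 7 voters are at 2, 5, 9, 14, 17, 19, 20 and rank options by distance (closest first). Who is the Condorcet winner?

Gus

With single-peaked preferences on a line, the Condorcet winner is the candidate closest to the median voter.
The median voter (position 14) is closest to Gus at 12.
Check: Gus vs Fay — voters closer to Gus: 5 of 7.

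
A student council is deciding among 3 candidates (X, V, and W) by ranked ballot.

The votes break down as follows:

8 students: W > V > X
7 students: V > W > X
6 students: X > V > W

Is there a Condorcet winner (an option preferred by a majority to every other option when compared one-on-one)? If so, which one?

V

Head-to-head results (21 voters total):
X vs V: V wins 15–6.
X vs W: W wins 15–6.
V vs W: V wins 13–8.
V beats each rival — X (15–6), W (13–8) — so V is the Condorcet winner.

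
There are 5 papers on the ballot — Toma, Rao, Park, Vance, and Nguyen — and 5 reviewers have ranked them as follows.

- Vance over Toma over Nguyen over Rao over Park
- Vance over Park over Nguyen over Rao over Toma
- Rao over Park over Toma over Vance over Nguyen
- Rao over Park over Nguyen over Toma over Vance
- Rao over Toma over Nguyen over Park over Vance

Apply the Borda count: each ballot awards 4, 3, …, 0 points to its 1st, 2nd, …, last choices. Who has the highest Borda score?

Borda scores:
  Toma: 3 + 0 + 2 + 1 + 3 = 9
  Rao: 1 + 1 + 4 + 4 + 4 = 14
  Park: 0 + 3 + 3 + 3 + 1 = 10
  Vance: 4 + 4 + 1 + 0 + 0 = 9
  Nguyen: 2 + 2 + 0 + 2 + 2 = 8
Rao has the highest total.

Rao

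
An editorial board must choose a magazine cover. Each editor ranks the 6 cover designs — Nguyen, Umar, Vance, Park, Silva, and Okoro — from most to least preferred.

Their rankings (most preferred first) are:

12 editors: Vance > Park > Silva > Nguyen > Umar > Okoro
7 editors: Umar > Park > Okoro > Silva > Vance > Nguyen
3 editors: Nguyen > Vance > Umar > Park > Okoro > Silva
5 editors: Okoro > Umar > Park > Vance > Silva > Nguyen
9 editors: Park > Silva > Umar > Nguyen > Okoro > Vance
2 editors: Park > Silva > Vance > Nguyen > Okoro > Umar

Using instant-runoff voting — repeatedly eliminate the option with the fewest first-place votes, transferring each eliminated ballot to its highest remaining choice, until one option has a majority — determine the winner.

Umar

Round 1: Vance 12, Park 11, Umar 7, Okoro 5, Nguyen 3, Silva 0. Silva has the fewest and is eliminated.
Round 2: Vance 12, Park 11, Umar 7, Okoro 5, Nguyen 3. Nguyen has the fewest and is eliminated.
Round 3: Vance 15, Park 11, Umar 7, Okoro 5. Okoro has the fewest and is eliminated.
Round 4: Vance 15, Umar 12, Park 11. Park has the fewest and is eliminated.
Round 5: Umar 21, Vance 17. Umar has a majority.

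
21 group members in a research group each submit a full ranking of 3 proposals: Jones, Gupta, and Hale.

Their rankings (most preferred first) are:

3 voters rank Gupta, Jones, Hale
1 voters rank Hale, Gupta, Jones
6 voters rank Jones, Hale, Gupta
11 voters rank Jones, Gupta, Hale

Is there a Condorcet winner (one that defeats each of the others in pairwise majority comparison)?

Yes

Head-to-head results (21 voters total):
Jones vs Gupta: Jones wins 17–4.
Jones vs Hale: Jones wins 20–1.
Gupta vs Hale: Gupta wins 14–7.
Jones beats each rival — Gupta (17–4), Hale (20–1) — so Jones is the Condorcet winner.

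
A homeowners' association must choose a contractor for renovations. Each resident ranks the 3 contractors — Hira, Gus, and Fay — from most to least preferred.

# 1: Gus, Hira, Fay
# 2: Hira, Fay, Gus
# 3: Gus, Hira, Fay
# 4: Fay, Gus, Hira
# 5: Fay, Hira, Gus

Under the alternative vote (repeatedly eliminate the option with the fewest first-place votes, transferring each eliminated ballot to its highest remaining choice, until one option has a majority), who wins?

Round 1: Gus 2, Fay 2, Hira 1. Hira has the fewest and is eliminated.
Round 2: Fay 3, Gus 2. Fay has a majority.

Fay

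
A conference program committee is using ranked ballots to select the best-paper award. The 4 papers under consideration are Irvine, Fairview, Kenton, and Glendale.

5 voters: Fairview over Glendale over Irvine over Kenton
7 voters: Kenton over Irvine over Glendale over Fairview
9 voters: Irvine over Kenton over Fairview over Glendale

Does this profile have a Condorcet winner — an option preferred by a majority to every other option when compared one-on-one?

Yes

Head-to-head results (21 voters total):
Irvine vs Fairview: Irvine wins 16–5.
Irvine vs Kenton: Irvine wins 14–7.
Irvine vs Glendale: Irvine wins 16–5.
Fairview vs Kenton: Kenton wins 16–5.
Fairview vs Glendale: Fairview wins 14–7.
Kenton vs Glendale: Kenton wins 16–5.
Irvine beats each rival — Fairview (16–5), Kenton (14–7), Glendale (16–5) — so Irvine is the Condorcet winner.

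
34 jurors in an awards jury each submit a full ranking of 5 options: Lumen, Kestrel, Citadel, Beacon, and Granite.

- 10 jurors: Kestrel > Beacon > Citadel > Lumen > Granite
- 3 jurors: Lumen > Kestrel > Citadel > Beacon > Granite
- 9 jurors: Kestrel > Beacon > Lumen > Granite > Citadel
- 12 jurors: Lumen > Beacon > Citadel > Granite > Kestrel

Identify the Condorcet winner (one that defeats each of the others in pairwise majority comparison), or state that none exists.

Kestrel

Head-to-head results (34 voters total):
Lumen vs Kestrel: Kestrel wins 19–15.
Lumen vs Citadel: Lumen wins 24–10.
Lumen vs Beacon: Beacon wins 19–15.
Lumen vs Granite: Lumen wins 34–0.
Kestrel vs Citadel: Kestrel wins 22–12.
Kestrel vs Beacon: Kestrel wins 22–12.
Kestrel vs Granite: Kestrel wins 22–12.
Citadel vs Beacon: Beacon wins 31–3.
Citadel vs Granite: Citadel wins 25–9.
Beacon vs Granite: Beacon wins 34–0.
Kestrel beats each rival — Lumen (19–15), Citadel (22–12), Beacon (22–12), Granite (22–12) — so Kestrel is the Condorcet winner.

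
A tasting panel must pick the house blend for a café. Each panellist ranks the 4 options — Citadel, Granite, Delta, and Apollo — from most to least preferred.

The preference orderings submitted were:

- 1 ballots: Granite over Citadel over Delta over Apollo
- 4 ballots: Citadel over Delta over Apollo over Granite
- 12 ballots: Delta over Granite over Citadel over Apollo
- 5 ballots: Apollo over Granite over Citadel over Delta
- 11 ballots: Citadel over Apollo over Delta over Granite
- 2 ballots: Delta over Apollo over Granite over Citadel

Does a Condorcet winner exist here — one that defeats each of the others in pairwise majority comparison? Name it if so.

Head-to-head results (35 voters total):
Citadel vs Granite: Granite wins 20–15.
Citadel vs Delta: Citadel wins 21–14.
Citadel vs Apollo: Citadel wins 28–7.
Granite vs Delta: Delta wins 29–6.
Granite vs Apollo: Apollo wins 22–13.
Delta vs Apollo: Delta wins 19–16.
No candidate beats all others: Citadel beats Delta beats Granite beats Citadel, a majority cycle.

None — there is no Condorcet winner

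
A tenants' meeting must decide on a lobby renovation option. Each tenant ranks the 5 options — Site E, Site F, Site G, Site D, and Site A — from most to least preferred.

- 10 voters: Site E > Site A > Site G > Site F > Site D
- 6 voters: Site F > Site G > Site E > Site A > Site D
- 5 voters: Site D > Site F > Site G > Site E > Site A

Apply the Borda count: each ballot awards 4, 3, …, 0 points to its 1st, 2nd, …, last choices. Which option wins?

Borda scores:
  Site E: 10·4 + 6·2 + 5·1 = 57
  Site F: 10·1 + 6·4 + 5·3 = 49
  Site G: 10·2 + 6·3 + 5·2 = 48
  Site D: 10·0 + 6·0 + 5·4 = 20
  Site A: 10·3 + 6·1 + 5·0 = 36
Site E has the highest total.

Site E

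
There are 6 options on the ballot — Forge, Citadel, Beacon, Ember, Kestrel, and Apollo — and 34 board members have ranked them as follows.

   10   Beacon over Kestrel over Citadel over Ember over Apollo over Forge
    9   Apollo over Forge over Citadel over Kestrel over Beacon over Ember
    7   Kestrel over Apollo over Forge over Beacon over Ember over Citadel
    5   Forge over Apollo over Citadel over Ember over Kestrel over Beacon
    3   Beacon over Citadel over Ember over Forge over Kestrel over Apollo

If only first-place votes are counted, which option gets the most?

First-place vote totals:
  Forge: 5
  Citadel: 0
  Beacon: 13
  Ember: 0
  Kestrel: 7
  Apollo: 9
Beacon has the most first-place votes.

Beacon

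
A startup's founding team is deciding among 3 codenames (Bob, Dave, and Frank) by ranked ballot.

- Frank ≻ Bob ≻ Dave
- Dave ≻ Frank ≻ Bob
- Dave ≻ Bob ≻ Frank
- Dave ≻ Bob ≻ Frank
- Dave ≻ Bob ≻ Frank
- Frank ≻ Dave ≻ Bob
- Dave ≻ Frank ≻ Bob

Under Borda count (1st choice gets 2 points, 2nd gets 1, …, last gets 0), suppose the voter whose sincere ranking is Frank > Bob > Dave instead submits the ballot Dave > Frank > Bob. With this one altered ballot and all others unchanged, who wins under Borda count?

Dave

Borda totals with the altered ballot: Bob 3, Dave 13, Frank 5.
The winner is unchanged: still Dave.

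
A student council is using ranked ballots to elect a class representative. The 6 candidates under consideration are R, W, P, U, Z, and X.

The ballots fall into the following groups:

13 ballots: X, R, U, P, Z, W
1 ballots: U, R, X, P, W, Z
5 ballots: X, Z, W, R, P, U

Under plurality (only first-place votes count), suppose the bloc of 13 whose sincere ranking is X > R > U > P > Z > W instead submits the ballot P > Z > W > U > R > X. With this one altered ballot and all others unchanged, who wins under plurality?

P

First-place totals with the altered ballot: R 0, W 0, P 13, U 1, Z 0, X 5.
The switch changes the winner from X to P.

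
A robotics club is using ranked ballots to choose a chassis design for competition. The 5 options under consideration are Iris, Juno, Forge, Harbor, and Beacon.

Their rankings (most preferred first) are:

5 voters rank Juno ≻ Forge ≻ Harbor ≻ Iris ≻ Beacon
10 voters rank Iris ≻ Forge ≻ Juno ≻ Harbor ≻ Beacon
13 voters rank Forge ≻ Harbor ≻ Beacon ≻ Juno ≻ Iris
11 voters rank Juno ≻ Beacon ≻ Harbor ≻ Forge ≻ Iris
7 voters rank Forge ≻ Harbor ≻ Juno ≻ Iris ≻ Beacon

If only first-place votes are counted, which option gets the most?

Forge

First-place vote totals:
  Iris: 10
  Juno: 16
  Forge: 20
  Harbor: 0
  Beacon: 0
Forge has the most first-place votes.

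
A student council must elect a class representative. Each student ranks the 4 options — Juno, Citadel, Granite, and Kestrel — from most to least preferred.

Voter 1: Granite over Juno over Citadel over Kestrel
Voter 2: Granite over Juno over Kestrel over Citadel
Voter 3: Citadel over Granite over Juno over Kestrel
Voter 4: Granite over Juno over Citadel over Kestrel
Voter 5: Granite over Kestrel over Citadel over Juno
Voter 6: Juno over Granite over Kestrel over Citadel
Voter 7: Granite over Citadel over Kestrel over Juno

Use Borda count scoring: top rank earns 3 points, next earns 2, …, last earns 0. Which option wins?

Granite

Borda scores:
  Juno: 2 + 2 + 1 + 2 + 0 + 3 + 0 = 10
  Citadel: 1 + 0 + 3 + 1 + 1 + 0 + 2 = 8
  Granite: 3 + 3 + 2 + 3 + 3 + 2 + 3 = 19
  Kestrel: 0 + 1 + 0 + 0 + 2 + 1 + 1 = 5
Granite has the highest total.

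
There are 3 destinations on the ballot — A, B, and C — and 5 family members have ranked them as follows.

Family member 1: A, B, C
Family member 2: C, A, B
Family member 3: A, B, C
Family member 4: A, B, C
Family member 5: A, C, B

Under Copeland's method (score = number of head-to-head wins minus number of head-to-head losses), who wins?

A

Pairwise results:
  A vs B: A wins 5–0.
  A vs C: A wins 4–1.
  B vs C: B wins 3–2.
Copeland scores (wins − losses):
  A: 2 − 0 = 2
  B: 1 − 1 = 0
  C: 0 − 2 = -2
A has the best Copeland score.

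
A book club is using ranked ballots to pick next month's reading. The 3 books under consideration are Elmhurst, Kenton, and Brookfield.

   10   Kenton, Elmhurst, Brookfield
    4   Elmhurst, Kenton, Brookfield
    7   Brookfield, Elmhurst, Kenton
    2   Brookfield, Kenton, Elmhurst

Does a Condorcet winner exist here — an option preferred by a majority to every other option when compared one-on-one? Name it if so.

Kenton

Head-to-head results (23 voters total):
Elmhurst vs Kenton: Kenton wins 12–11.
Elmhurst vs Brookfield: Elmhurst wins 14–9.
Kenton vs Brookfield: Kenton wins 14–9.
Kenton beats each rival — Elmhurst (12–11), Brookfield (14–9) — so Kenton is the Condorcet winner.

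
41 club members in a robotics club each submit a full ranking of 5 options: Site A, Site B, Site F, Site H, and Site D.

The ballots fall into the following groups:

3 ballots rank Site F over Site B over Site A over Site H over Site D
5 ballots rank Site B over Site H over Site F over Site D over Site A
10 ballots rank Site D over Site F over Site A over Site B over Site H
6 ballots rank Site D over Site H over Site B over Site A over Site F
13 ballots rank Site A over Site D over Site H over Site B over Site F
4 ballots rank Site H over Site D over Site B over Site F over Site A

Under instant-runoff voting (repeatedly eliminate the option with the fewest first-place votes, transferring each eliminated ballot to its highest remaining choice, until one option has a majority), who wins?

Site D

Round 1: Site D 16, Site A 13, Site B 5, Site H 4, Site F 3. Site F has the fewest and is eliminated.
Round 2: Site D 16, Site A 13, Site B 8, Site H 4. Site H has the fewest and is eliminated.
Round 3: Site D 20, Site A 13, Site B 8. Site B has the fewest and is eliminated.
Round 4: Site D 25, Site A 16. Site D has a majority.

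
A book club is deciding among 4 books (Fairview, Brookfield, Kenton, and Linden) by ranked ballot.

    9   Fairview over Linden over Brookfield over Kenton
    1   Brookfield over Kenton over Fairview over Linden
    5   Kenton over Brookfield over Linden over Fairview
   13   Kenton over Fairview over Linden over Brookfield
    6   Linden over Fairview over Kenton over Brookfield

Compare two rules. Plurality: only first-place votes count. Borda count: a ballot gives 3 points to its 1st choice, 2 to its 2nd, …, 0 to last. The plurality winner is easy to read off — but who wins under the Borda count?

Fairview

Plurality first-place counts: Fairview 9, Brookfield 1, Kenton 18, Linden 6 → Kenton.
Borda totals: Fairview 66, Brookfield 22, Kenton 62, Linden 54 → Fairview.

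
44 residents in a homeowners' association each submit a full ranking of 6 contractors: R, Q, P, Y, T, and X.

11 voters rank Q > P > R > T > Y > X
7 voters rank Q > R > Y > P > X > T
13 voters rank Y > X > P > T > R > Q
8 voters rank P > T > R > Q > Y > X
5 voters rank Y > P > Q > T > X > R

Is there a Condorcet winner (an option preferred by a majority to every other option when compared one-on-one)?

Head-to-head results (44 voters total):
R vs Q: Q wins 23–21.
R vs P: P wins 37–7.
R vs Y: R wins 26–18.
R vs T: T wins 26–18.
R vs X: R wins 26–18.
Q vs P: P wins 26–18.
Q vs Y: Q wins 26–18.
Q vs T: Q wins 23–21.
Q vs X: Q wins 31–13.
P vs Y: Y wins 25–19.
P vs T: P wins 44–0.
P vs X: P wins 31–13.
Y vs T: Y wins 25–19.
Y vs X: Y wins 44–0.
T vs X: T wins 24–20.
No candidate beats all others: R beats Y beats P beats R, a majority cycle.

No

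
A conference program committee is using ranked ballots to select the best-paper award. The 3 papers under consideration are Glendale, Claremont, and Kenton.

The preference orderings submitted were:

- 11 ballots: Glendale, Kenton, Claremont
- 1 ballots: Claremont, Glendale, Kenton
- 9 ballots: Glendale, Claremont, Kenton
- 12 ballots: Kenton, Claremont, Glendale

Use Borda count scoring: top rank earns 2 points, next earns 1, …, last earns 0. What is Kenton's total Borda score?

Borda scores:
  Glendale: 11·2 + 1 + 9·2 + 12·0 = 41
  Claremont: 11·0 + 2 + 9·1 + 12·1 = 23
  Kenton: 11·1 + 0 + 9·0 + 12·2 = 35

35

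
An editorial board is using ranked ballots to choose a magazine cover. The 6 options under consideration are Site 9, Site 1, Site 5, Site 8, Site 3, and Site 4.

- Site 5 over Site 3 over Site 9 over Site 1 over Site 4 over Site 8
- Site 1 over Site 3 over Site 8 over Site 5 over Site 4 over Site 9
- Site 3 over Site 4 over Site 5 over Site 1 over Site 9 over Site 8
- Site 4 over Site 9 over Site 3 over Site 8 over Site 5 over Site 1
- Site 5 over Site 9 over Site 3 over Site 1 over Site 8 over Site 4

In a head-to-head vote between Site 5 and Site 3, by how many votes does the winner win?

1

Ballots ranking Site 5 above Site 3: 2.
Ballots ranking Site 3 above Site 5: 3.
Site 3 wins 3–2, a margin of 1.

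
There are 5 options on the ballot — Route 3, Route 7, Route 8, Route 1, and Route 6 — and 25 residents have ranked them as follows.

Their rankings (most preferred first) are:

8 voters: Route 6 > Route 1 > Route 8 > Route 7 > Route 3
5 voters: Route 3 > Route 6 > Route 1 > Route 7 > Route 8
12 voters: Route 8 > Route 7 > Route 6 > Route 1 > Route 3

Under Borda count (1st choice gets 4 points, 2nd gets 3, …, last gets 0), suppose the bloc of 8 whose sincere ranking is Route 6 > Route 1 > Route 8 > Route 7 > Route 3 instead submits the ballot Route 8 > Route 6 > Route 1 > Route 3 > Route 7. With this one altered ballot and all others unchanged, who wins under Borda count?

Borda totals with the altered ballot: Route 3 28, Route 7 41, Route 8 80, Route 1 38, Route 6 63.
The switch changes the winner from Route 6 to Route 8.

Route 8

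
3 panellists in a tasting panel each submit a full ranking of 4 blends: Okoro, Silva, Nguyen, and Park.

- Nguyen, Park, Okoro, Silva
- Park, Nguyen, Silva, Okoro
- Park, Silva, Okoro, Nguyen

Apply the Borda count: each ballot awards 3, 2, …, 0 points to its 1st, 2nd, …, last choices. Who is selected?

Borda scores:
  Okoro: 1 + 0 + 1 = 2
  Silva: 0 + 1 + 2 = 3
  Nguyen: 3 + 2 + 0 = 5
  Park: 2 + 3 + 3 = 8
Park has the highest total.

Park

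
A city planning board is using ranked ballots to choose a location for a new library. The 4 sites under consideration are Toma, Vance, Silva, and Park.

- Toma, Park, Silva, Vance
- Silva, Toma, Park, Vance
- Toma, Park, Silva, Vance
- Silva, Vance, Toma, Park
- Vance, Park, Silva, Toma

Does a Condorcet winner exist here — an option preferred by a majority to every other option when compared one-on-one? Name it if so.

There is no Condorcet winner

Head-to-head results (5 voters total):
Toma vs Vance: Toma wins 3–2.
Toma vs Silva: Silva wins 3–2.
Toma vs Park: Toma wins 4–1.
Vance vs Silva: Silva wins 4–1.
Vance vs Park: Park wins 3–2.
Silva vs Park: Park wins 3–2.
No candidate beats all others: Toma beats Park beats Silva beats Toma, a majority cycle.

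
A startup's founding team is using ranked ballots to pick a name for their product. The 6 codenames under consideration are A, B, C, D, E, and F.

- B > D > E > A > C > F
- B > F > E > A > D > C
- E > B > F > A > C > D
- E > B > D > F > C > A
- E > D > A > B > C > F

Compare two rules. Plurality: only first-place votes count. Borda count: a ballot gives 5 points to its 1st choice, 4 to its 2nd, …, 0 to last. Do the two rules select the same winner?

Plurality first-place counts: A 0, B 2, C 0, D 0, E 3, F 0 → E.
Borda totals: A 9, B 20, C 4, D 12, E 21, F 9 → E.
The two rules agree on E.

Yes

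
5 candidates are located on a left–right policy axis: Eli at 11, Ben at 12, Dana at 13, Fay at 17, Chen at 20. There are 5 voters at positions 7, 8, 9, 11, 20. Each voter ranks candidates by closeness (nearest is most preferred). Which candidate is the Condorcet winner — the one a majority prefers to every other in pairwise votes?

Eli

With single-peaked preferences on a line, the Condorcet winner is the candidate closest to the median voter.
The median voter (position 9) is closest to Eli at 11.
Check: Eli vs Fay — voters closer to Eli: 4 of 5.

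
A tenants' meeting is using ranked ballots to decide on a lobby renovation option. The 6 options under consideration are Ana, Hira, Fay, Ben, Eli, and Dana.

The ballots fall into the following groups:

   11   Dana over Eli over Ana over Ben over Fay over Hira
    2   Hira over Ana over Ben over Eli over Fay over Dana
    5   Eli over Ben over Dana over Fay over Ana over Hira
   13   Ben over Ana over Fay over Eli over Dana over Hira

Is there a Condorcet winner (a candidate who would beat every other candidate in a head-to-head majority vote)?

Yes

Head-to-head results (31 voters total):
Ana vs Hira: Ana wins 29–2.
Ana vs Fay: Ana wins 26–5.
Ana vs Ben: Ben wins 18–13.
Ana vs Eli: Eli wins 16–15.
Ana vs Dana: Dana wins 16–15.
Hira vs Fay: Fay wins 29–2.
Hira vs Ben: Ben wins 29–2.
Hira vs Eli: Eli wins 29–2.
Hira vs Dana: Dana wins 29–2.
Fay vs Ben: Ben wins 31–0.
Fay vs Eli: Eli wins 18–13.
Fay vs Dana: Dana wins 16–15.
Ben vs Eli: Eli wins 16–15.
Ben vs Dana: Ben wins 20–11.
Eli vs Dana: Eli wins 20–11.
Eli beats each rival — Ana (16–15), Hira (29–2), Fay (18–13), Ben (16–15), Dana (20–11) — so Eli is the Condorcet winner.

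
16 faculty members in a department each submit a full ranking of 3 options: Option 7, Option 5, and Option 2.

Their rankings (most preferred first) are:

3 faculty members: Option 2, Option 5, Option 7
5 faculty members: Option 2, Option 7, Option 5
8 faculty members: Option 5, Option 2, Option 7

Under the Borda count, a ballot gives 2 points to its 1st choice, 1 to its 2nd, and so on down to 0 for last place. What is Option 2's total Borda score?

Borda scores:
  Option 7: 3·0 + 5·1 + 8·0 = 5
  Option 5: 3·1 + 5·0 + 8·2 = 19
  Option 2: 3·2 + 5·2 + 8·1 = 24

24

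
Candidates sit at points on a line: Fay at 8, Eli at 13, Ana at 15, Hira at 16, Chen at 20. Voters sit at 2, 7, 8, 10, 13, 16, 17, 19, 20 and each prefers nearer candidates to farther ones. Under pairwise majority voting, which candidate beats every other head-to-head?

With single-peaked preferences on a line, the Condorcet winner is the candidate closest to the median voter.
The median voter (position 13) is closest to Eli at 13.
Check: Eli vs Hira — voters closer to Eli: 5 of 9.

Eli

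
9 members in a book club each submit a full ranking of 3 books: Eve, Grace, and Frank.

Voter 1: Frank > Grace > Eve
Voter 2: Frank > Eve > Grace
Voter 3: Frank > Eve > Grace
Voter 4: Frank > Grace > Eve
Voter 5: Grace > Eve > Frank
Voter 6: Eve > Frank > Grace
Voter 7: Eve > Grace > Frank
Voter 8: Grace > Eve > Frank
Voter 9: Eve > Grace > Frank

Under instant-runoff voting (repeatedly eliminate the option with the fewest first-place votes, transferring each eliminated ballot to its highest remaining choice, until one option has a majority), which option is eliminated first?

Grace

Round 1: Frank 4, Eve 3, Grace 2. Grace has the fewest and is eliminated.
Round 2: Eve 5, Frank 4. Eve has a majority.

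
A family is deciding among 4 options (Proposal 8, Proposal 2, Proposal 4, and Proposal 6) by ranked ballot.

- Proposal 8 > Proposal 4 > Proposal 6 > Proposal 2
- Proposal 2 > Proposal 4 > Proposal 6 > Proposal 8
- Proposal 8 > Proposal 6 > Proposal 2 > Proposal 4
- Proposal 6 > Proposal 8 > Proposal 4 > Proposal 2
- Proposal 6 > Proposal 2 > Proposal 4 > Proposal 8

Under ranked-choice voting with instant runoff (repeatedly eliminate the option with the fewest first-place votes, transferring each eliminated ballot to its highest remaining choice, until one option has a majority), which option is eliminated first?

Round 1: Proposal 8 2, Proposal 6 2, Proposal 2 1, Proposal 4 0. Proposal 4 has the fewest and is eliminated.
Round 2: Proposal 8 2, Proposal 6 2, Proposal 2 1. Proposal 2 has the fewest and is eliminated.
Round 3: Proposal 6 3, Proposal 8 2. Proposal 6 has a majority.

Proposal 4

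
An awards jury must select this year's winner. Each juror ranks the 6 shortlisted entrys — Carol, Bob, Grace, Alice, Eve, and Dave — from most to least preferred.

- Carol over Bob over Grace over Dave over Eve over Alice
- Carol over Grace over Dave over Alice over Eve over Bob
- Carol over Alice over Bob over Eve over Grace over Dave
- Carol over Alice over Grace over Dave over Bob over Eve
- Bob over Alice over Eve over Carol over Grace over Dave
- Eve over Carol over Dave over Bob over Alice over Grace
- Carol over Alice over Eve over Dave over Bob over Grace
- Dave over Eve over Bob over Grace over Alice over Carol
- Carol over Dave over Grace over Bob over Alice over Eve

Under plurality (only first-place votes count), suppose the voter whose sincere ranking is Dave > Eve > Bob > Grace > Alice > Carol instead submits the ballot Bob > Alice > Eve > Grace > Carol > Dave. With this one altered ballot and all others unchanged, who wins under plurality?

First-place totals with the altered ballot: Carol 6, Bob 2, Grace 0, Alice 0, Eve 1, Dave 0.
The winner is unchanged: still Carol.

Carol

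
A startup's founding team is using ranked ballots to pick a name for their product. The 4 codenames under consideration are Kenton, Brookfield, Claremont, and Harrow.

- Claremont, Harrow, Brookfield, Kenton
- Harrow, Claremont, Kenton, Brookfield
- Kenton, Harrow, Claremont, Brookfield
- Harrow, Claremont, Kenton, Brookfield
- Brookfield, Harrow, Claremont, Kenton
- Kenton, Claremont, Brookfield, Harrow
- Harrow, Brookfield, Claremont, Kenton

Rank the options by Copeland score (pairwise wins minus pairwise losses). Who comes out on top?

Harrow

Pairwise results:
  Kenton vs Brookfield: Kenton wins 4–3.
  Kenton vs Claremont: Claremont wins 5–2.
  Kenton vs Harrow: Harrow wins 5–2.
  Brookfield vs Claremont: Claremont wins 5–2.
  Brookfield vs Harrow: Harrow wins 5–2.
  Claremont vs Harrow: Harrow wins 5–2.
Copeland scores (wins − losses):
  Kenton: 1 − 2 = -1
  Brookfield: 0 − 3 = -3
  Claremont: 2 − 1 = 1
  Harrow: 3 − 0 = 3
Harrow has the best Copeland score.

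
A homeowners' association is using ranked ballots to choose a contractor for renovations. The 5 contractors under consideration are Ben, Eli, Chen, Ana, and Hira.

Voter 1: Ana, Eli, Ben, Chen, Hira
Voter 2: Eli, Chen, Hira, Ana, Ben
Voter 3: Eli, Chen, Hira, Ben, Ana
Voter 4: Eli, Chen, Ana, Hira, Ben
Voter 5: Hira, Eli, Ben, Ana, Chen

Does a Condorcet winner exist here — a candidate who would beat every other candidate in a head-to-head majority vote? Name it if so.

Head-to-head results (5 voters total):
Ben vs Eli: Eli wins 5–0.
Ben vs Chen: Chen wins 3–2.
Ben vs Ana: Ana wins 3–2.
Ben vs Hira: Hira wins 4–1.
Eli vs Chen: Eli wins 5–0.
Eli vs Ana: Eli wins 4–1.
Eli vs Hira: Eli wins 4–1.
Chen vs Ana: Chen wins 3–2.
Chen vs Hira: Chen wins 4–1.
Ana vs Hira: Hira wins 3–2.
Eli beats each rival — Ben (5–0), Chen (5–0), Ana (4–1), Hira (4–1) — so Eli is the Condorcet winner.

Eli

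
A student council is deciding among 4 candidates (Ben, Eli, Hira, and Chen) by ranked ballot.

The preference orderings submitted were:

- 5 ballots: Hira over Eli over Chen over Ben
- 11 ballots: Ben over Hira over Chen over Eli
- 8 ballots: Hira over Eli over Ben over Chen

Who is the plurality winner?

Hira

First-place vote totals:
  Ben: 11
  Eli: 0
  Hira: 13
  Chen: 0
Hira has the most first-place votes.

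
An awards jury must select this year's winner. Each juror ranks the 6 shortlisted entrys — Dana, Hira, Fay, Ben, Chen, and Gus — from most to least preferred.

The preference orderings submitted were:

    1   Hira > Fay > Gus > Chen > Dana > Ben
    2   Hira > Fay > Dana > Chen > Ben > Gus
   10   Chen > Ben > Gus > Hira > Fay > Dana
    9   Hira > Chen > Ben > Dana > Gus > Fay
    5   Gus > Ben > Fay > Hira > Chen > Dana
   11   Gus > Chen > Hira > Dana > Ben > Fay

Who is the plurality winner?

First-place vote totals:
  Dana: 0
  Hira: 12
  Fay: 0
  Ben: 0
  Chen: 10
  Gus: 16
Gus has the most first-place votes.

Gus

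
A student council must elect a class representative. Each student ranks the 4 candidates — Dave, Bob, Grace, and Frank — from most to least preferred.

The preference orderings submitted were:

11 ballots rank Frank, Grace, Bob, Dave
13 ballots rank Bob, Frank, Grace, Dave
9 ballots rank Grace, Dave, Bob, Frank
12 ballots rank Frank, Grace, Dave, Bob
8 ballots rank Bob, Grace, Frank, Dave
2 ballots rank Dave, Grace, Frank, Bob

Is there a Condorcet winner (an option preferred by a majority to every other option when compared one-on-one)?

Head-to-head results (55 voters total):
Dave vs Bob: Bob wins 32–23.
Dave vs Grace: Grace wins 53–2.
Dave vs Frank: Frank wins 44–11.
Bob vs Grace: Grace wins 34–21.
Bob vs Frank: Bob wins 30–25.
Grace vs Frank: Frank wins 36–19.
No candidate beats all others: Bob beats Frank beats Grace beats Bob, a majority cycle.

No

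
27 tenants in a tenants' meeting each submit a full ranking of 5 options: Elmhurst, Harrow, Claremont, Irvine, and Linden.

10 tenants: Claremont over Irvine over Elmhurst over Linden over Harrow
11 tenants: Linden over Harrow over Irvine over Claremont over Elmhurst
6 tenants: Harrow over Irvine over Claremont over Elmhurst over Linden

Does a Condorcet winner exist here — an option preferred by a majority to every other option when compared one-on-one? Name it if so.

None — there is no Condorcet winner

Head-to-head results (27 voters total):
Elmhurst vs Harrow: Harrow wins 17–10.
Elmhurst vs Claremont: Claremont wins 27–0.
Elmhurst vs Irvine: Irvine wins 27–0.
Elmhurst vs Linden: Elmhurst wins 16–11.
Harrow vs Claremont: Harrow wins 17–10.
Harrow vs Irvine: Harrow wins 17–10.
Harrow vs Linden: Linden wins 21–6.
Claremont vs Irvine: Irvine wins 17–10.
Claremont vs Linden: Claremont wins 16–11.
Irvine vs Linden: Irvine wins 16–11.
No candidate beats all others: Elmhurst beats Linden beats Harrow beats Elmhurst, a majority cycle.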